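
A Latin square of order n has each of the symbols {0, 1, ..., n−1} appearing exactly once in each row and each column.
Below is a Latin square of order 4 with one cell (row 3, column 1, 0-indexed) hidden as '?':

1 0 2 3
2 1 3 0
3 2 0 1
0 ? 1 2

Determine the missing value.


Row 3 contains symbols [0, 1, 2] — missing [3].
Column 1 contains symbols [0, 1, 2] — missing [3].
The missing symbol must appear in both missing sets; intersection = [3].
Therefore the hidden value is 3.

Missing value = 3.


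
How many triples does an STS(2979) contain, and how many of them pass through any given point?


An STS(v) is a 2-(v, 3, 1) BIBD: block size k = 3, λ = 1.
Replication: r(k − 1) = λ(v − 1) ⇒ r·2 = 2979 − 1 = 2978 ⇒ r = 1489.
Block count: bk = vr ⇒ b·3 = 2979·1489 = 4435731 ⇒ b = 1478577.

r = 1489, b = 1478577.


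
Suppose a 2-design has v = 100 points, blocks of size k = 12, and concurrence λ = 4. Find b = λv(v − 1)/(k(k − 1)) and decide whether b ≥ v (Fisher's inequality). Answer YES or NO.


r = λ(v − 1)/(k − 1) = 4·99/11 = 36.
b = vr/k = 100·36/12 = 300.
Fisher's inequality: b ≥ v ⇔ 300 ≥ 100? YES.

YES


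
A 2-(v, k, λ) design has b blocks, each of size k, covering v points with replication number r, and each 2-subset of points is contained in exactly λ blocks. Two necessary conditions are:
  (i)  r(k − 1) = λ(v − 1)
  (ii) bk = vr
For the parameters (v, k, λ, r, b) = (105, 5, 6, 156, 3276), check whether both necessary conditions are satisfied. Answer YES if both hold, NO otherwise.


Condition (i): r(k − 1) = 156·4 = 624; λ(v − 1) = 6·104 = 624. Match? YES.
Condition (ii): bk = 3276·5 = 16380; vr = 105·156 = 16380. Match? YES.
Both conditions hold? YES.

YES


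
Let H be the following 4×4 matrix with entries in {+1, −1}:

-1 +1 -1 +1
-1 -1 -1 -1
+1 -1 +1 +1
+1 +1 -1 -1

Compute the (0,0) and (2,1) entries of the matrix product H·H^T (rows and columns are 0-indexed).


Row 0 of H: [-1, 1, -1, 1].
Row 1 of H: [-1, -1, -1, -1].
Row 2 of H: [1, -1, 1, 1].
(H·H^T)[0][0] = Σ_j H[0][j]·H[0][j] = (-1)² + (1)² + (-1)² + (1)² = 1 + 1 + 1 + 1 = 4.
(H·H^T)[2][1] = Σ_j H[2][j]·H[1][j] = (1)·(-1) + (-1)·(-1) + (1)·(-1) + (1)·(-1) = -1 + 1 + -1 + -1 = -2.
Rows 2 and 1 are not orthogonal (dot product = -2 ≠ 0), so H is not a Hadamard matrix.

(0,0) entry = 4; (2,1) entry = -2.


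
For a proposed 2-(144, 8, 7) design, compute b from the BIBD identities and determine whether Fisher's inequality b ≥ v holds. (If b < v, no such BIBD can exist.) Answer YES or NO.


b = λv(v − 1)/(k(k − 1)) = 7·144·143/(8·7) = 144144/56 = 2574.
Compare with v = 144: b ≥ v, so Fisher's inequality holds.

YES


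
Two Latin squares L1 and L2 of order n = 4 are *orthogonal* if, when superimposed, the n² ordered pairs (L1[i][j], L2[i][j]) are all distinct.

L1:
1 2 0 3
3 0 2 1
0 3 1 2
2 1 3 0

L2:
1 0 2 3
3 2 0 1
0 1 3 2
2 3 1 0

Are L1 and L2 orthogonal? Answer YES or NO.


Form the n² = 16 superimposed pairs (L1[i][j], L2[i][j]), row by row (rows and columns indexed from 0):
row 0: (1,1) (2,0) (0,2) (3,3)
row 1: (3,3) (0,2) (2,0) (1,1)
row 2: (0,0) (3,1) (1,3) (2,2)
row 3: (2,2) (1,3) (3,1) (0,0)
Orthogonality requires all 16 pairs distinct.
But the pair (3,3) repeats: cell (0,3) has L1 = 3, L2 = 3, and cell (1,0) has L1 = 3, L2 = 3.
A repeated pair means some other pair never occurs (only 8 distinct pairs out of 16), so the squares are not orthogonal.
Conclusion: NO.

NO


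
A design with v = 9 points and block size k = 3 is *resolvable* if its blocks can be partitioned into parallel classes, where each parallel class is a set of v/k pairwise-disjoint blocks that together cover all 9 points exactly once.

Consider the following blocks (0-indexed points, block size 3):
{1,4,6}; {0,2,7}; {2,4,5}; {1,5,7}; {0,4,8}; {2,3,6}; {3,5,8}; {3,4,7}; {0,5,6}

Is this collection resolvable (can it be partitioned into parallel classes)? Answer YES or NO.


v = 9, block size k = 3, number of blocks = 9.
For resolvability, blocks must partition into parallel classes of size v/k = 3.
Total blocks must therefore be a multiple of 3: 9 = 3·3 + 0 ⇒ divisible ✓.
Consider block {2,4,5}. It intersects every other block in the collection, so no parallel class of size 3 can contain it.
Since every block must belong to some parallel class in a resolution, the collection cannot be partitioned into parallel classes.
Resolvable? NO.

NO


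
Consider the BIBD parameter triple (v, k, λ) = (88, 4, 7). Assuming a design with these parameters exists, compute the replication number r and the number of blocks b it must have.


Any 2-(v, k, λ) BIBD satisfies two necessary conditions:
  (i)  Each point sits in r blocks, and counting incidences through any fixed point gives r(k − 1) = λ(v − 1), so r = λ(v − 1)/(k − 1).
  (ii) Total incidences bk = vr, so b = vr/k.
Step 1: r = λ(v − 1)/(k − 1) = 7·(88 − 1)/(4 − 1) = 7·87/3 = 609/3 = 203.
Step 2: b = vr/k = 88·203/4 = 17864/4 = 4466.
Check integrality: r = 203 ∈ Z ✓, b = 4466 ∈ Z ✓.
(These identities are necessary conditions: they determine r and b for any design with these parameters, but do not by themselves prove that one exists.)

r = 203, b = 4466.


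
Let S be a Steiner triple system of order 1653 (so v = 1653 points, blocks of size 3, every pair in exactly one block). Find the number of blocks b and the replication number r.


An STS(v) is a 2-(v, 3, 1) BIBD: block size k = 3, λ = 1.
Replication: r(k − 1) = λ(v − 1) ⇒ r·2 = 1653 − 1 = 1652 ⇒ r = 826.
Block count: bk = vr ⇒ b·3 = 1653·826 = 1365378 ⇒ b = 455126.
(Check via b = v(v − 1)/6 = 1653·1652/6 = 2730756/6 = 455126.)

r = 826, b = 455126.


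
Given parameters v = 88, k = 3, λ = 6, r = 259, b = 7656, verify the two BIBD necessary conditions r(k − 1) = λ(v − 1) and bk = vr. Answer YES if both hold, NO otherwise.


Condition (i): r(k − 1) = 259·2 = 518; λ(v − 1) = 6·87 = 522. Match? NO.
Condition (ii): bk = 7656·3 = 22968; vr = 88·259 = 22792. Match? NO.
Both conditions hold? NO.

NO


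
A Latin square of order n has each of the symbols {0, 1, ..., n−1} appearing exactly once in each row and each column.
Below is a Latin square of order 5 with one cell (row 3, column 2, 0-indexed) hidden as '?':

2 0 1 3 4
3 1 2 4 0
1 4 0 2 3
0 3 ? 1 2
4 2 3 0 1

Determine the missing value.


Row 3 contains symbols [0, 1, 2, 3] — missing [4].
Column 2 contains symbols [0, 1, 2, 3] — missing [4].
The missing symbol must appear in both missing sets; intersection = [4].
Therefore the hidden value is 4.

Missing value = 4.


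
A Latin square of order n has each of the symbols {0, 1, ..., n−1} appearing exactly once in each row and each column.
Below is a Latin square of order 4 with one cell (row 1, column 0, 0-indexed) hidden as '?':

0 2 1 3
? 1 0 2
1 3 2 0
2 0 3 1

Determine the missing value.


Row 1 contains symbols [0, 1, 2] — missing [3].
Column 0 contains symbols [0, 1, 2] — missing [3].
The missing symbol must appear in both missing sets; intersection = [3].
Therefore the hidden value is 3.

Missing value = 3.


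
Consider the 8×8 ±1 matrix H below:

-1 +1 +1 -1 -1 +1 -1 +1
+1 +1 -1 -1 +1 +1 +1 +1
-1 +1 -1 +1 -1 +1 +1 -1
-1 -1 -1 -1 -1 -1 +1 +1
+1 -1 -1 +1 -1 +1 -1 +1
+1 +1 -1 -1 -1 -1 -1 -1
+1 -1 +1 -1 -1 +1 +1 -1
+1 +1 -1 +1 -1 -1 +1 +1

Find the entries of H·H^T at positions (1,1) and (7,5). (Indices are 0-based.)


Row 1 of H: [1, 1, -1, -1, 1, 1, 1, 1].
Row 5 of H: [1, 1, -1, -1, -1, -1, -1, -1].
Row 7 of H: [1, 1, -1, 1, -1, -1, 1, 1].
(H·H^T)[1][1] = Σ_j H[1][j]·H[1][j] = (1)² + (1)² + (-1)² + (-1)² + (1)² + (1)² + (1)² + (1)² = 1 + 1 + 1 + 1 + 1 + 1 + 1 + 1 = 8.
(H·H^T)[7][5] = Σ_j H[7][j]·H[5][j] = (1)·(1) + (1)·(1) + (-1)·(-1) + (1)·(-1) + (-1)·(-1) + (-1)·(-1) + (1)·(-1) + (1)·(-1) = 1 + 1 + 1 + -1 + 1 + 1 + -1 + -1 = 2.
Rows 7 and 5 are not orthogonal (dot product = 2 ≠ 0), so H is not a Hadamard matrix.

(1,1) entry = 8; (7,5) entry = 2.


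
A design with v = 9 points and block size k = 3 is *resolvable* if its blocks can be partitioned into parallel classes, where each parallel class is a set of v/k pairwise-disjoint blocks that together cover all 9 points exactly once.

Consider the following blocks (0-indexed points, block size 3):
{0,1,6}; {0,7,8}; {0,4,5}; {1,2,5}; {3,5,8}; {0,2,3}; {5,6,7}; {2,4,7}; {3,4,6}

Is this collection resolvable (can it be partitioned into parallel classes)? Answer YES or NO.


v = 9, block size k = 3, number of blocks = 9.
For resolvability, blocks must partition into parallel classes of size v/k = 3.
Total blocks must therefore be a multiple of 3: 9 = 3·3 + 0 ⇒ divisible ✓.
Consider block {0,4,5}. It intersects every other block in the collection, so no parallel class of size 3 can contain it.
Since every block must belong to some parallel class in a resolution, the collection cannot be partitioned into parallel classes.
Resolvable? NO.

NO


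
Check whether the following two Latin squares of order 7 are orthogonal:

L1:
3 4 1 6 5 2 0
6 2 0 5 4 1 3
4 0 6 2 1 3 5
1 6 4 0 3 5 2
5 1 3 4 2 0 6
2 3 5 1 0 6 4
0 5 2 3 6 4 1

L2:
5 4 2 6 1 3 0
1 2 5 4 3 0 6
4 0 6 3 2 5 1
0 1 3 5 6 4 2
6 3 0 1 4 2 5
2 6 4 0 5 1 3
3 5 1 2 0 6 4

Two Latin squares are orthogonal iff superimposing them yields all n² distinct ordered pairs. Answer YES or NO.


Form the n² = 49 superimposed pairs (L1[i][j], L2[i][j]), row by row (rows and columns indexed from 0):
row 0: (3,5) (4,4) (1,2) (6,6) (5,1) (2,3) (0,0)
row 1: (6,1) (2,2) (0,5) (5,4) (4,3) (1,0) (3,6)
row 2: (4,4) (0,0) (6,6) (2,3) (1,2) (3,5) (5,1)
row 3: (1,0) (6,1) (4,3) (0,5) (3,6) (5,4) (2,2)
row 4: (5,6) (1,3) (3,0) (4,1) (2,4) (0,2) (6,5)
row 5: (2,2) (3,6) (5,4) (1,0) (0,5) (6,1) (4,3)
row 6: (0,3) (5,5) (2,1) (3,2) (6,0) (4,6) (1,4)
Orthogonality requires all 49 pairs distinct.
But the pair (4,4) repeats: cell (0,1) has L1 = 4, L2 = 4, and cell (2,0) has L1 = 4, L2 = 4.
A repeated pair means some other pair never occurs (only 28 distinct pairs out of 49), so the squares are not orthogonal.
Conclusion: NO.

NO


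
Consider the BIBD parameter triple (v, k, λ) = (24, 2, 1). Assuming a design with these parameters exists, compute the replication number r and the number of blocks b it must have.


Any 2-(v, k, λ) BIBD satisfies two necessary conditions:
  (i)  Each point sits in r blocks, and counting incidences through any fixed point gives r(k − 1) = λ(v − 1), so r = λ(v − 1)/(k − 1).
  (ii) Total incidences bk = vr, so b = vr/k.
Step 1: r = λ(v − 1)/(k − 1) = 1·(24 − 1)/(2 − 1) = 1·23/1 = 23/1 = 23.
Step 2: b = vr/k = 24·23/2 = 552/2 = 276.
Check integrality: r = 23 ∈ Z ✓, b = 276 ∈ Z ✓.
(These identities are necessary conditions: they determine r and b for any design with these parameters, but do not by themselves prove that one exists.)

r = 23, b = 276.


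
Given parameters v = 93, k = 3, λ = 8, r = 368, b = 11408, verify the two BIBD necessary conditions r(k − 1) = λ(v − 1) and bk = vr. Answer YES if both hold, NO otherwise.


Condition (i): r(k − 1) = 368·2 = 736; λ(v − 1) = 8·92 = 736. Match? YES.
Condition (ii): bk = 11408·3 = 34224; vr = 93·368 = 34224. Match? YES.
Both conditions hold? YES.

YES


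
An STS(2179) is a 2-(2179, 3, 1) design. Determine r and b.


An STS(v) is a 2-(v, 3, 1) BIBD: block size k = 3, λ = 1.
Replication: r(k − 1) = λ(v − 1) ⇒ r·2 = 2179 − 1 = 2178 ⇒ r = 1089.
Block count: bk = vr ⇒ b·3 = 2179·1089 = 2372931 ⇒ b = 790977.
(Check via b = v(v − 1)/6 = 2179·2178/6 = 4745862/6 = 790977.)

r = 1089, b = 790977.


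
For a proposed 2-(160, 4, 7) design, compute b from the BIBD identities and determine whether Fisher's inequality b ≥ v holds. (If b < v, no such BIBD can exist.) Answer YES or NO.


b = λv(v − 1)/(k(k − 1)) = 7·160·159/(4·3) = 178080/12 = 14840.
Compare with v = 160: b ≥ v, so Fisher's inequality holds.

YES


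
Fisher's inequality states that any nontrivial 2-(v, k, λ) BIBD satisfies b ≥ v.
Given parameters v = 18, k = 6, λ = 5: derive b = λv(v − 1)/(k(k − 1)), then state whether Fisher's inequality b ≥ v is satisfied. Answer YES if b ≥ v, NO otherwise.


r = λ(v − 1)/(k − 1) = 5·17/5 = 17.
b = vr/k = 18·17/6 = 51.
Fisher's inequality: b ≥ v ⇔ 51 ≥ 18? YES.

YES


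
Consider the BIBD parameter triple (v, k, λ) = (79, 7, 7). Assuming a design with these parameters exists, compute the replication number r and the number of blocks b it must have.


Any 2-(v, k, λ) BIBD satisfies two necessary conditions:
  (i)  Each point sits in r blocks, and counting incidences through any fixed point gives r(k − 1) = λ(v − 1), so r = λ(v − 1)/(k − 1).
  (ii) Total incidences bk = vr, so b = vr/k.
Step 1: r = λ(v − 1)/(k − 1) = 7·(79 − 1)/(7 − 1) = 7·78/6 = 546/6 = 91.
Step 2: b = vr/k = 79·91/7 = 7189/7 = 1027.
Check integrality: r = 91 ∈ Z ✓, b = 1027 ∈ Z ✓.
(These identities are necessary conditions: they determine r and b for any design with these parameters, but do not by themselves prove that one exists.)

r = 91, b = 1027.


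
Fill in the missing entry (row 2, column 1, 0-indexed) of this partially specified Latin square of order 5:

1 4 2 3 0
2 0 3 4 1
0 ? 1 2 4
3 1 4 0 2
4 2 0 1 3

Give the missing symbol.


Row 2 contains symbols [0, 1, 2, 4] — missing [3].
Column 1 contains symbols [0, 1, 2, 4] — missing [3].
The missing symbol must appear in both missing sets; intersection = [3].
Therefore the hidden value is 3.

Missing value = 3.


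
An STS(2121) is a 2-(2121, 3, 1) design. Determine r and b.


An STS(v) is a 2-(v, 3, 1) BIBD: block size k = 3, λ = 1.
Replication: r(k − 1) = λ(v − 1) ⇒ r·2 = 2121 − 1 = 2120 ⇒ r = 1060.
Block count: b = v(v − 1)/6 = 2121·2120/6 = 4496520/6 = 749420.

r = 1060, b = 749420.


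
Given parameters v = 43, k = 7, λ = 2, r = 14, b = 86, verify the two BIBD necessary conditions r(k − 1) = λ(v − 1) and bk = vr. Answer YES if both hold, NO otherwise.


Condition (i): r(k − 1) = 14·6 = 84; λ(v − 1) = 2·42 = 84. Match? YES.
Condition (ii): bk = 86·7 = 602; vr = 43·14 = 602. Match? YES.
Both conditions hold? YES.

YES


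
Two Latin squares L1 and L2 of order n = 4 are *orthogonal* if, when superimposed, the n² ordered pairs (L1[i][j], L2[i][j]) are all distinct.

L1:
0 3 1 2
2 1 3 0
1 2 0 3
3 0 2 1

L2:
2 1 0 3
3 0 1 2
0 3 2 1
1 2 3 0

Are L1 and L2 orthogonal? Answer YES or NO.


Form the n² = 16 superimposed pairs (L1[i][j], L2[i][j]), row by row (rows and columns indexed from 0):
row 0: (0,2) (3,1) (1,0) (2,3)
row 1: (2,3) (1,0) (3,1) (0,2)
row 2: (1,0) (2,3) (0,2) (3,1)
row 3: (3,1) (0,2) (2,3) (1,0)
Orthogonality requires all 16 pairs distinct.
But the pair (2,3) repeats: cell (0,3) has L1 = 2, L2 = 3, and cell (1,0) has L1 = 2, L2 = 3.
A repeated pair means some other pair never occurs (only 4 distinct pairs out of 16), so the squares are not orthogonal.
Conclusion: NO.

NO


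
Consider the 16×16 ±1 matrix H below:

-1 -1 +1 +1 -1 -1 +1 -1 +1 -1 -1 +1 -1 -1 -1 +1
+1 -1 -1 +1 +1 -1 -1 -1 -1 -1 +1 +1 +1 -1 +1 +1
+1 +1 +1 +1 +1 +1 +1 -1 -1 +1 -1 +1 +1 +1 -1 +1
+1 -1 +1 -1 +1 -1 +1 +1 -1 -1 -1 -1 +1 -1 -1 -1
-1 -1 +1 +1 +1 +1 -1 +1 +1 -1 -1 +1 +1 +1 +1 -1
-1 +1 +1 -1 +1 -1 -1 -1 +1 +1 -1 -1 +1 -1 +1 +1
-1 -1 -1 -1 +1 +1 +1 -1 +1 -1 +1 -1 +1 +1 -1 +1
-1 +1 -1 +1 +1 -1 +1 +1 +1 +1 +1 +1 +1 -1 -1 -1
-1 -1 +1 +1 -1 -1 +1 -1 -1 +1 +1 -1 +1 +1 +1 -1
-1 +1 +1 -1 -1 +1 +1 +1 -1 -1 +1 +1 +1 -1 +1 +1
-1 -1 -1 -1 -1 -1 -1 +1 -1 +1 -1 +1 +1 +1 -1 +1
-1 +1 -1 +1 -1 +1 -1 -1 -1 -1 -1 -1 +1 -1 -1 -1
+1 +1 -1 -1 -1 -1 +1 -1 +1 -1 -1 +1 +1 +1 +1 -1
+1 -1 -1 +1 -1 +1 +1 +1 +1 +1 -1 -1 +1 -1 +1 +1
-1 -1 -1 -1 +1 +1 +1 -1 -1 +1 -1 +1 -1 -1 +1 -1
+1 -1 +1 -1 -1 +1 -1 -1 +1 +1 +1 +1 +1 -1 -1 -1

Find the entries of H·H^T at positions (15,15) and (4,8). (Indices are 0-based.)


Row 4 of H: [-1, -1, 1, 1, 1, 1, -1, 1, 1, -1, -1, 1, 1, 1, 1, -1].
Row 8 of H: [-1, -1, 1, 1, -1, -1, 1, -1, -1, 1, 1, -1, 1, 1, 1, -1].
Row 15 of H: [1, -1, 1, -1, -1, 1, -1, -1, 1, 1, 1, 1, 1, -1, -1, -1].
(H·H^T)[15][15] = Σ_j H[15][j]·H[15][j] = (1)² + (-1)² + (1)² + (-1)² + (-1)² + (1)² + (-1)² + (-1)² + (1)² + (1)² + (1)² + (1)² + (1)² + (-1)² + (-1)² + (-1)² = 1 + 1 + 1 + 1 + 1 + 1 + 1 + 1 + 1 + 1 + 1 + 1 + 1 + 1 + 1 + 1 = 16.
(H·H^T)[4][8] = Σ_j H[4][j]·H[8][j] = (-1)·(-1) + (-1)·(-1) + (1)·(1) + (1)·(1) + (1)·(-1) + (1)·(-1) + (-1)·(1) + (1)·(-1) + (1)·(-1) + (-1)·(1) + (-1)·(1) + (1)·(-1) + (1)·(1) + (1)·(1) + (1)·(1) + (-1)·(-1) = 1 + 1 + 1 + 1 + -1 + -1 + -1 + -1 + -1 + -1 + -1 + -1 + 1 + 1 + 1 + 1 = 0.
So rows 4 and 8 are orthogonal; the diagonal entry equals n = 16.

(15,15) entry = 16; (4,8) entry = 0.


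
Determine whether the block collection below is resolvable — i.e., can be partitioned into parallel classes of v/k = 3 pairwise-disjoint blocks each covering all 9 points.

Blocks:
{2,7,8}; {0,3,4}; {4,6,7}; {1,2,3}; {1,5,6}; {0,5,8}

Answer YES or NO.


v = 9, block size k = 3, number of blocks = 6.
For resolvability, blocks must partition into parallel classes of size v/k = 3.
Total blocks must therefore be a multiple of 3: 6 = 3·2 + 0 ⇒ divisible ✓.
Greedy packing gives 2 candidate class(es). Each should be a full parallel class (size 3, covers all 9 points).
  Class 1 (3 blocks): {2,7,8}; {0,3,4}; {1,5,6}. Points covered: [0, 1, 2, 3, 4, 5, 6, 7, 8].
  Class 2 (3 blocks): {4,6,7}; {1,2,3}; {0,5,8}. Points covered: [0, 1, 2, 3, 4, 5, 6, 7, 8].
All classes full (size 3)? YES. All classes cover every point? YES.
Resolvable? YES.

YES


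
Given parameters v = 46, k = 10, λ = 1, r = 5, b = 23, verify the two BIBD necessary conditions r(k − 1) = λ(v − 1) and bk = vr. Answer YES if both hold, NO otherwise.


Condition (i): r(k − 1) = 5·9 = 45; λ(v − 1) = 1·45 = 45. Match? YES.
Condition (ii): bk = 23·10 = 230; vr = 46·5 = 230. Match? YES.
Both conditions hold? YES.

YES


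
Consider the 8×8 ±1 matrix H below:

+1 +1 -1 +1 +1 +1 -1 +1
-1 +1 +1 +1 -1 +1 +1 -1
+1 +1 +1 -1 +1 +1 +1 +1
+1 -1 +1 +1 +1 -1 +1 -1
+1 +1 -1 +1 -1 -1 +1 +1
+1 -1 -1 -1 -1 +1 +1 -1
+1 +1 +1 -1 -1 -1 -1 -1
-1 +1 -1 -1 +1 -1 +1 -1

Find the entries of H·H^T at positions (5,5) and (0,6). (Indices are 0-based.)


Row 0 of H: [1, 1, -1, 1, 1, 1, -1, 1].
Row 5 of H: [1, -1, -1, -1, -1, 1, 1, -1].
Row 6 of H: [1, 1, 1, -1, -1, -1, -1, -1].
(H·H^T)[5][5] = Σ_j H[5][j]·H[5][j] = (1)² + (-1)² + (-1)² + (-1)² + (-1)² + (1)² + (1)² + (-1)² = 1 + 1 + 1 + 1 + 1 + 1 + 1 + 1 = 8.
(H·H^T)[0][6] = Σ_j H[0][j]·H[6][j] = (1)·(1) + (1)·(1) + (-1)·(1) + (1)·(-1) + (1)·(-1) + (1)·(-1) + (-1)·(-1) + (1)·(-1) = 1 + 1 + -1 + -1 + -1 + -1 + 1 + -1 = -2.
Rows 0 and 6 are not orthogonal (dot product = -2 ≠ 0), so H is not a Hadamard matrix.

(5,5) entry = 8; (0,6) entry = -2.


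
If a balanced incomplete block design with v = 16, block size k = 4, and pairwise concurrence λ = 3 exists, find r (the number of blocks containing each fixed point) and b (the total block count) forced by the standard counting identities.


Any 2-(v, k, λ) BIBD satisfies two necessary conditions:
  (i)  Each point sits in r blocks, and counting incidences through any fixed point gives r(k − 1) = λ(v − 1), so r = λ(v − 1)/(k − 1).
  (ii) Total incidences bk = vr, so b = vr/k.
Step 1: r = λ(v − 1)/(k − 1) = 3·(16 − 1)/(4 − 1) = 3·15/3 = 45/3 = 15.
Step 2: b = vr/k = 16·15/4 = 240/4 = 60.
Check integrality: r = 15 ∈ Z ✓, b = 60 ∈ Z ✓.
(These identities are necessary conditions: they determine r and b for any design with these parameters, but do not by themselves prove that one exists.)

r = 15, b = 60.


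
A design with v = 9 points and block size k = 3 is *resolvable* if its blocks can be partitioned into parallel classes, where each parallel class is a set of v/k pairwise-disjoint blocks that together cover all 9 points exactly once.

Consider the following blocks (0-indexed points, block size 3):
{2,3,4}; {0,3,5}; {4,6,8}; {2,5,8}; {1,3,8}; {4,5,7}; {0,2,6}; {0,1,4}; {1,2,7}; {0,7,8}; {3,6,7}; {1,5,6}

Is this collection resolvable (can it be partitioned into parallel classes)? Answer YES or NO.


v = 9, block size k = 3, number of blocks = 12.
For resolvability, blocks must partition into parallel classes of size v/k = 3.
Total blocks must therefore be a multiple of 3: 12 = 3·4 + 0 ⇒ divisible ✓.
Greedy packing gives 4 candidate class(es). Each should be a full parallel class (size 3, covers all 9 points).
  Class 1 (3 blocks): {2,3,4}; {0,7,8}; {1,5,6}. Points covered: [0, 1, 2, 3, 4, 5, 6, 7, 8].
  Class 2 (3 blocks): {0,3,5}; {4,6,8}; {1,2,7}. Points covered: [0, 1, 2, 3, 4, 5, 6, 7, 8].
  Class 3 (3 blocks): {2,5,8}; {0,1,4}; {3,6,7}. Points covered: [0, 1, 2, 3, 4, 5, 6, 7, 8].
  Class 4 (3 blocks): {1,3,8}; {4,5,7}; {0,2,6}. Points covered: [0, 1, 2, 3, 4, 5, 6, 7, 8].
All classes full (size 3)? YES. All classes cover every point? YES.
Resolvable? YES.

YES


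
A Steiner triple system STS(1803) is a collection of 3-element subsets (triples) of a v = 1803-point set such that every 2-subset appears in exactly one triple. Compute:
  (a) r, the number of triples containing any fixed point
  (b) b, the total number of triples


An STS(v) is a 2-(v, 3, 1) BIBD: block size k = 3, λ = 1.
Replication: r(k − 1) = λ(v − 1) ⇒ r·2 = 1803 − 1 = 1802 ⇒ r = 901.
Block count: bk = vr ⇒ b·3 = 1803·901 = 1624503 ⇒ b = 541501.

r = 901, b = 541501.


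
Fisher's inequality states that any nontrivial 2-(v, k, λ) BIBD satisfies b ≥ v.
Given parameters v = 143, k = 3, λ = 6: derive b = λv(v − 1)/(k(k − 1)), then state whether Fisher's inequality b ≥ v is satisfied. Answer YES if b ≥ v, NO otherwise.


b = λv(v − 1)/(k(k − 1)) = 6·143·142/(3·2) = 121836/6 = 20306.
Compare with v = 143: b ≥ v, so Fisher's inequality holds.

YES


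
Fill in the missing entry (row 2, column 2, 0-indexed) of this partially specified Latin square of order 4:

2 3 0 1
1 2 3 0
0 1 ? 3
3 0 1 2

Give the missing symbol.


Row 2 contains symbols [0, 1, 3] — missing [2].
Column 2 contains symbols [0, 1, 3] — missing [2].
The missing symbol must appear in both missing sets; intersection = [2].
Therefore the hidden value is 2.

Missing value = 2.


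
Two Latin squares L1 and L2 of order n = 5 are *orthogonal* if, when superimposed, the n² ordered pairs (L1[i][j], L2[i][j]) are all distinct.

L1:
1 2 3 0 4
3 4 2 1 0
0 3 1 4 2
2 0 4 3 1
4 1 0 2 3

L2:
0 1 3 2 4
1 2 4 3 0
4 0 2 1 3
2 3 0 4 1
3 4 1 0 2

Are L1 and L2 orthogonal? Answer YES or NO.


Form the n² = 25 superimposed pairs (L1[i][j], L2[i][j]), row by row (rows and columns indexed from 0):
row 0: (1,0) (2,1) (3,3) (0,2) (4,4)
row 1: (3,1) (4,2) (2,4) (1,3) (0,0)
row 2: (0,4) (3,0) (1,2) (4,1) (2,3)
row 3: (2,2) (0,3) (4,0) (3,4) (1,1)
row 4: (4,3) (1,4) (0,1) (2,0) (3,2)
Orthogonality requires all 25 pairs distinct.
Check by first coordinate: for each symbol s of L1, list the L2 entries in the n cells where L1 = s; they must all differ.
  L1 = 0: L2 entries (in reading order) 2, 0, 4, 3, 1 — all 5 distinct ✓
  L1 = 1: L2 entries (in reading order) 0, 3, 2, 1, 4 — all 5 distinct ✓
  L1 = 2: L2 entries (in reading order) 1, 4, 3, 2, 0 — all 5 distinct ✓
  L1 = 3: L2 entries (in reading order) 3, 1, 0, 4, 2 — all 5 distinct ✓
  L1 = 4: L2 entries (in reading order) 4, 2, 1, 0, 3 — all 5 distinct ✓
Every symbol of L1 meets every symbol of L2 exactly once, so all 25 pairs are distinct (25 of 25).
Conclusion: YES.

YES


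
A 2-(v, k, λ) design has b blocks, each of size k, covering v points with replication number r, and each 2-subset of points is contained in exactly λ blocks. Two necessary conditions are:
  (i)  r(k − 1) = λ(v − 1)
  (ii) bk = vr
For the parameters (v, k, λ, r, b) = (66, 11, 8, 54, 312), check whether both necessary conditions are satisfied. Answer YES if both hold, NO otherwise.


Condition (i): r(k − 1) = 54·10 = 540; λ(v − 1) = 8·65 = 520. Match? NO.
Condition (ii): bk = 312·11 = 3432; vr = 66·54 = 3564. Match? NO.
Both conditions hold? NO.

NO


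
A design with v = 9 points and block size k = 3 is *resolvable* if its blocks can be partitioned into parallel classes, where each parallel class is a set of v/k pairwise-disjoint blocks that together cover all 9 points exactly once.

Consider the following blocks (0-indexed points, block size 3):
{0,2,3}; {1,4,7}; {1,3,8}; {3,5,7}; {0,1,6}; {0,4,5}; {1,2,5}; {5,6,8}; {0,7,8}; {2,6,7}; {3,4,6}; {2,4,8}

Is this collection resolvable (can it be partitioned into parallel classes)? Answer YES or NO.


v = 9, block size k = 3, number of blocks = 12.
For resolvability, blocks must partition into parallel classes of size v/k = 3.
Total blocks must therefore be a multiple of 3: 12 = 3·4 + 0 ⇒ divisible ✓.
Greedy packing gives 4 candidate class(es). Each should be a full parallel class (size 3, covers all 9 points).
  Class 1 (3 blocks): {0,2,3}; {1,4,7}; {5,6,8}. Points covered: [0, 1, 2, 3, 4, 5, 6, 7, 8].
  Class 2 (3 blocks): {1,3,8}; {0,4,5}; {2,6,7}. Points covered: [0, 1, 2, 3, 4, 5, 6, 7, 8].
  Class 3 (3 blocks): {3,5,7}; {0,1,6}; {2,4,8}. Points covered: [0, 1, 2, 3, 4, 5, 6, 7, 8].
  Class 4 (3 blocks): {1,2,5}; {0,7,8}; {3,4,6}. Points covered: [0, 1, 2, 3, 4, 5, 6, 7, 8].
All classes full (size 3)? YES. All classes cover every point? YES.
Resolvable? YES.

YES


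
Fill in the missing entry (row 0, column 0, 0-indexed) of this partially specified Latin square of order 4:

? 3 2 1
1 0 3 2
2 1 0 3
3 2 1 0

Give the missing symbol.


Row 0 contains symbols [1, 2, 3] — missing [0].
Column 0 contains symbols [1, 2, 3] — missing [0].
The missing symbol must appear in both missing sets; intersection = [0].
Therefore the hidden value is 0.

Missing value = 0.


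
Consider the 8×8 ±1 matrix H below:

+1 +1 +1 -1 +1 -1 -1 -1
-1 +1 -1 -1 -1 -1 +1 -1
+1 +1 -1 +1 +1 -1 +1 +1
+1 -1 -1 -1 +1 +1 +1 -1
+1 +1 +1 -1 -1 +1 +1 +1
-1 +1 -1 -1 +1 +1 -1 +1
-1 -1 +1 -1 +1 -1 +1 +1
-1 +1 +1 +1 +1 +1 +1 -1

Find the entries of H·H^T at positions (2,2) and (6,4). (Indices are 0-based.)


Row 2 of H: [1, 1, -1, 1, 1, -1, 1, 1].
Row 4 of H: [1, 1, 1, -1, -1, 1, 1, 1].
Row 6 of H: [-1, -1, 1, -1, 1, -1, 1, 1].
(H·H^T)[2][2] = Σ_j H[2][j]·H[2][j] = (1)² + (1)² + (-1)² + (1)² + (1)² + (-1)² + (1)² + (1)² = 1 + 1 + 1 + 1 + 1 + 1 + 1 + 1 = 8.
(H·H^T)[6][4] = Σ_j H[6][j]·H[4][j] = (-1)·(1) + (-1)·(1) + (1)·(1) + (-1)·(-1) + (1)·(-1) + (-1)·(1) + (1)·(1) + (1)·(1) = -1 + -1 + 1 + 1 + -1 + -1 + 1 + 1 = 0.
So rows 6 and 4 are orthogonal; the diagonal entry equals n = 8.

(2,2) entry = 8; (6,4) entry = 0.


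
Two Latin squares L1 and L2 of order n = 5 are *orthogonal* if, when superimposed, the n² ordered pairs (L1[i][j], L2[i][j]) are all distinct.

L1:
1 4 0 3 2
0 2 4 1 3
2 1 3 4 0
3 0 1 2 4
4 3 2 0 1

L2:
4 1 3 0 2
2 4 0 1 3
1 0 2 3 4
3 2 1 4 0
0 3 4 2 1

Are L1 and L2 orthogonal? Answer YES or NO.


Form the n² = 25 superimposed pairs (L1[i][j], L2[i][j]), row by row (rows and columns indexed from 0):
row 0: (1,4) (4,1) (0,3) (3,0) (2,2)
row 1: (0,2) (2,4) (4,0) (1,1) (3,3)
row 2: (2,1) (1,0) (3,2) (4,3) (0,4)
row 3: (3,3) (0,2) (1,1) (2,4) (4,0)
row 4: (4,0) (3,3) (2,4) (0,2) (1,1)
Orthogonality requires all 25 pairs distinct.
But the pair (3,3) repeats: cell (1,4) has L1 = 3, L2 = 3, and cell (3,0) has L1 = 3, L2 = 3.
A repeated pair means some other pair never occurs (only 15 distinct pairs out of 25), so the squares are not orthogonal.
Conclusion: NO.

NO


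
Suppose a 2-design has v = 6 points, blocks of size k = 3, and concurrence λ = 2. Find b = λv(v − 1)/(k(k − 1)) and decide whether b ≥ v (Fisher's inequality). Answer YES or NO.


b = λv(v − 1)/(k(k − 1)) = 2·6·5/(3·2) = 60/6 = 10.
Compare with v = 6: b ≥ v, so Fisher's inequality holds.

YES


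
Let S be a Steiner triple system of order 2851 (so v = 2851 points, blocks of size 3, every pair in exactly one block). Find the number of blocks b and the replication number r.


An STS(v) is a 2-(v, 3, 1) BIBD: block size k = 3, λ = 1.
Replication: r(k − 1) = λ(v − 1) ⇒ r·2 = 2851 − 1 = 2850 ⇒ r = 1425.
Block count: bk = vr ⇒ b·3 = 2851·1425 = 4062675 ⇒ b = 1354225.
(Check via b = v(v − 1)/6 = 2851·2850/6 = 8125350/6 = 1354225.)

r = 1425, b = 1354225.


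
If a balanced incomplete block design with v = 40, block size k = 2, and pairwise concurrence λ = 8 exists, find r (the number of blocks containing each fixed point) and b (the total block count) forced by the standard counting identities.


Any 2-(v, k, λ) BIBD satisfies two necessary conditions:
  (i)  Each point sits in r blocks, and counting incidences through any fixed point gives r(k − 1) = λ(v − 1), so r = λ(v − 1)/(k − 1).
  (ii) Total incidences bk = vr, so b = vr/k.
Step 1: r = λ(v − 1)/(k − 1) = 8·(40 − 1)/(2 − 1) = 8·39/1 = 312/1 = 312.
Step 2: b = vr/k = 40·312/2 = 12480/2 = 6240.
Check integrality: r = 312 ∈ Z ✓, b = 6240 ∈ Z ✓.
(These identities are necessary conditions: they determine r and b for any design with these parameters, but do not by themselves prove that one exists.)

r = 312, b = 6240.


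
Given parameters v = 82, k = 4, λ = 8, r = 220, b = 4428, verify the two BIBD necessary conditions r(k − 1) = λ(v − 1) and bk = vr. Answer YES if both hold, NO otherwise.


Condition (i): r(k − 1) = 220·3 = 660; λ(v − 1) = 8·81 = 648. Match? NO.
Condition (ii): bk = 4428·4 = 17712; vr = 82·220 = 18040. Match? NO.
Both conditions hold? NO.

NO


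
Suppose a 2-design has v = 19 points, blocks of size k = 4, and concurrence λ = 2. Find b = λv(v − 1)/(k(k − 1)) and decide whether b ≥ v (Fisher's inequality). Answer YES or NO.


r = λ(v − 1)/(k − 1) = 2·18/3 = 12.
b = vr/k = 19·12/4 = 57.
Fisher's inequality: b ≥ v ⇔ 57 ≥ 19? YES.

YES


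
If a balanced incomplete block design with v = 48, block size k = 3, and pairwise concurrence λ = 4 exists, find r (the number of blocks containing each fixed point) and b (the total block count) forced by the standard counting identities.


Any 2-(v, k, λ) BIBD satisfies two necessary conditions:
  (i)  Each point sits in r blocks, and counting incidences through any fixed point gives r(k − 1) = λ(v − 1), so r = λ(v − 1)/(k − 1).
  (ii) Total incidences bk = vr, so b = vr/k.
Step 1: r = λ(v − 1)/(k − 1) = 4·(48 − 1)/(3 − 1) = 4·47/2 = 188/2 = 94.
Step 2: b = vr/k = 48·94/3 = 4512/3 = 1504.
Check integrality: r = 94 ∈ Z ✓, b = 1504 ∈ Z ✓.
(These identities are necessary conditions: they determine r and b for any design with these parameters, but do not by themselves prove that one exists.)

r = 94, b = 1504.


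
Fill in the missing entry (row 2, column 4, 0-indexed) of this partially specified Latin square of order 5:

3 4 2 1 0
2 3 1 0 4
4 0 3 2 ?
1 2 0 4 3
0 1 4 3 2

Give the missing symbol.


Row 2 contains symbols [0, 2, 3, 4] — missing [1].
Column 4 contains symbols [0, 2, 3, 4] — missing [1].
The missing symbol must appear in both missing sets; intersection = [1].
Therefore the hidden value is 1.

Missing value = 1.


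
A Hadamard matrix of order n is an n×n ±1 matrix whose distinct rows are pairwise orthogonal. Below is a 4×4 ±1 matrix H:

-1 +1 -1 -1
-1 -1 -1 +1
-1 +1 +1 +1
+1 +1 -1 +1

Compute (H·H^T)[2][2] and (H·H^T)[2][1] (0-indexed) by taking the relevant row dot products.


Row 1 of H: [-1, -1, -1, 1].
Row 2 of H: [-1, 1, 1, 1].
(H·H^T)[2][2] = Σ_j H[2][j]·H[2][j] = (-1)² + (1)² + (1)² + (1)² = 1 + 1 + 1 + 1 = 4.
(H·H^T)[2][1] = Σ_j H[2][j]·H[1][j] = (-1)·(-1) + (1)·(-1) + (1)·(-1) + (1)·(1) = 1 + -1 + -1 + 1 = 0.
So rows 2 and 1 are orthogonal; the diagonal entry equals n = 4.

(2,2) entry = 4; (2,1) entry = 0.


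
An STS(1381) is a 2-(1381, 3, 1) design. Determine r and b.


An STS(v) is a 2-(v, 3, 1) BIBD: block size k = 3, λ = 1.
Replication: r(k − 1) = λ(v − 1) ⇒ r·2 = 1381 − 1 = 1380 ⇒ r = 690.
Block count: bk = vr ⇒ b·3 = 1381·690 = 952890 ⇒ b = 317630.
(Check via b = v(v − 1)/6 = 1381·1380/6 = 1905780/6 = 317630.)

r = 690, b = 317630.


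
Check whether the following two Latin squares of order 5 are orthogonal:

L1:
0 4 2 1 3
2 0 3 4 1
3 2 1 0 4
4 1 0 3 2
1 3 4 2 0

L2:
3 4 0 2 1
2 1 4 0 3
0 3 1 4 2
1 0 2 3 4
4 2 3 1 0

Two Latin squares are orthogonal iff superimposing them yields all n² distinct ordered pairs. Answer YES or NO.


Form the n² = 25 superimposed pairs (L1[i][j], L2[i][j]), row by row (rows and columns indexed from 0):
row 0: (0,3) (4,4) (2,0) (1,2) (3,1)
row 1: (2,2) (0,1) (3,4) (4,0) (1,3)
row 2: (3,0) (2,3) (1,1) (0,4) (4,2)
row 3: (4,1) (1,0) (0,2) (3,3) (2,4)
row 4: (1,4) (3,2) (4,3) (2,1) (0,0)
Orthogonality requires all 25 pairs distinct.
Check by first coordinate: for each symbol s of L1, list the L2 entries in the n cells where L1 = s; they must all differ.
  L1 = 0: L2 entries (in reading order) 3, 1, 4, 2, 0 — all 5 distinct ✓
  L1 = 1: L2 entries (in reading order) 2, 3, 1, 0, 4 — all 5 distinct ✓
  L1 = 2: L2 entries (in reading order) 0, 2, 3, 4, 1 — all 5 distinct ✓
  L1 = 3: L2 entries (in reading order) 1, 4, 0, 3, 2 — all 5 distinct ✓
  L1 = 4: L2 entries (in reading order) 4, 0, 2, 1, 3 — all 5 distinct ✓
Every symbol of L1 meets every symbol of L2 exactly once, so all 25 pairs are distinct (25 of 25).
Conclusion: YES.

YES


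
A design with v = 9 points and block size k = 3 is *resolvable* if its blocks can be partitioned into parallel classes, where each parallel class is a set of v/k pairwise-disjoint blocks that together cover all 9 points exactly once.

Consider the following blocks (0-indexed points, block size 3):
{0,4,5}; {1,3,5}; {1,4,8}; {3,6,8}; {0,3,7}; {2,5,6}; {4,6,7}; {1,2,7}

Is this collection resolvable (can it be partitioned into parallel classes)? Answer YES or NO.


v = 9, block size k = 3, number of blocks = 8.
For resolvability, blocks must partition into parallel classes of size v/k = 3.
Total blocks must therefore be a multiple of 3: 8 = 3·2 + 2 ⇒ not divisible ✗.
Resolvable? NO.

NO


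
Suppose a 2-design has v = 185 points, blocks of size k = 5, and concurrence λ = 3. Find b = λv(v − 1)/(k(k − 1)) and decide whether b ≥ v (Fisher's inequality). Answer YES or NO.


b = λv(v − 1)/(k(k − 1)) = 3·185·184/(5·4) = 102120/20 = 5106.
Compare with v = 185: b ≥ v, so Fisher's inequality holds.

YES


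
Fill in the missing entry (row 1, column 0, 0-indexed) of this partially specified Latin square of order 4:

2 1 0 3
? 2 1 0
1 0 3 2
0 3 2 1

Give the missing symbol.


Row 1 contains symbols [0, 1, 2] — missing [3].
Column 0 contains symbols [0, 1, 2] — missing [3].
The missing symbol must appear in both missing sets; intersection = [3].
Therefore the hidden value is 3.

Missing value = 3.


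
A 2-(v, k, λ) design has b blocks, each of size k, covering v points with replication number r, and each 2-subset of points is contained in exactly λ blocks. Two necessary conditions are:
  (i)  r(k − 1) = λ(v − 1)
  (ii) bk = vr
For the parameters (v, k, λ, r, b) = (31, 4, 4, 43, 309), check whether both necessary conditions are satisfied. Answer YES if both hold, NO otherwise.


Condition (i): r(k − 1) = 43·3 = 129; λ(v − 1) = 4·30 = 120. Match? NO.
Condition (ii): bk = 309·4 = 1236; vr = 31·43 = 1333. Match? NO.
Both conditions hold? NO.

NO


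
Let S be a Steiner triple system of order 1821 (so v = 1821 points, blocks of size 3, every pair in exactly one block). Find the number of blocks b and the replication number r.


An STS(v) is a 2-(v, 3, 1) BIBD: block size k = 3, λ = 1.
Replication: r(k − 1) = λ(v − 1) ⇒ r·2 = 1821 − 1 = 1820 ⇒ r = 910.
Block count: b = v(v − 1)/6 = 1821·1820/6 = 3314220/6 = 552370.
(Check via bk = vr: 552370·3 = 1657110 = 1821·910 = 1657110 ✓.)

r = 910, b = 552370.


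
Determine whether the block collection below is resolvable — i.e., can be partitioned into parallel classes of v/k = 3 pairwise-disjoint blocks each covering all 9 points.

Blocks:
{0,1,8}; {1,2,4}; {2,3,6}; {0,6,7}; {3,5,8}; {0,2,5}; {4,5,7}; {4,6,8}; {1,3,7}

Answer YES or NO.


v = 9, block size k = 3, number of blocks = 9.
For resolvability, blocks must partition into parallel classes of size v/k = 3.
Total blocks must therefore be a multiple of 3: 9 = 3·3 + 0 ⇒ divisible ✓.
Greedy packing gives 3 candidate class(es). Each should be a full parallel class (size 3, covers all 9 points).
  Class 1 (3 blocks): {0,1,8}; {2,3,6}; {4,5,7}. Points covered: [0, 1, 2, 3, 4, 5, 6, 7, 8].
  Class 2 (3 blocks): {1,2,4}; {0,6,7}; {3,5,8}. Points covered: [0, 1, 2, 3, 4, 5, 6, 7, 8].
  Class 3 (3 blocks): {0,2,5}; {4,6,8}; {1,3,7}. Points covered: [0, 1, 2, 3, 4, 5, 6, 7, 8].
All classes full (size 3)? YES. All classes cover every point? YES.
Resolvable? YES.

YES


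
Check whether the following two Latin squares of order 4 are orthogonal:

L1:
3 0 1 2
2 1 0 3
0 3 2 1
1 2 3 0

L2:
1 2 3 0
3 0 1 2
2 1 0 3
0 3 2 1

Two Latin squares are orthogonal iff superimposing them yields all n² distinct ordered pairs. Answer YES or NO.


Form the n² = 16 superimposed pairs (L1[i][j], L2[i][j]), row by row (rows and columns indexed from 0):
row 0: (3,1) (0,2) (1,3) (2,0)
row 1: (2,3) (1,0) (0,1) (3,2)
row 2: (0,2) (3,1) (2,0) (1,3)
row 3: (1,0) (2,3) (3,2) (0,1)
Orthogonality requires all 16 pairs distinct.
But the pair (0,2) repeats: cell (0,1) has L1 = 0, L2 = 2, and cell (2,0) has L1 = 0, L2 = 2.
A repeated pair means some other pair never occurs (only 8 distinct pairs out of 16), so the squares are not orthogonal.
Conclusion: NO.

NO


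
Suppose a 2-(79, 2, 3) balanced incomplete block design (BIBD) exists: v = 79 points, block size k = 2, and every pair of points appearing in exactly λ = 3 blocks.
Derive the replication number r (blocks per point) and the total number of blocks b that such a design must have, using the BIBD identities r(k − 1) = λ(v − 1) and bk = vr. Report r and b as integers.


Any 2-(v, k, λ) BIBD satisfies two necessary conditions:
  (i)  Each point sits in r blocks, and counting incidences through any fixed point gives r(k − 1) = λ(v − 1), so r = λ(v − 1)/(k − 1).
  (ii) Total incidences bk = vr, so b = vr/k.
Step 1: r = λ(v − 1)/(k − 1) = 3·(79 − 1)/(2 − 1) = 3·78/1 = 234/1 = 234.
Step 2: b = vr/k = 79·234/2 = 18486/2 = 9243.
Check integrality: r = 234 ∈ Z ✓, b = 9243 ∈ Z ✓.
(These identities are necessary conditions: they determine r and b for any design with these parameters, but do not by themselves prove that one exists.)

r = 234, b = 9243.


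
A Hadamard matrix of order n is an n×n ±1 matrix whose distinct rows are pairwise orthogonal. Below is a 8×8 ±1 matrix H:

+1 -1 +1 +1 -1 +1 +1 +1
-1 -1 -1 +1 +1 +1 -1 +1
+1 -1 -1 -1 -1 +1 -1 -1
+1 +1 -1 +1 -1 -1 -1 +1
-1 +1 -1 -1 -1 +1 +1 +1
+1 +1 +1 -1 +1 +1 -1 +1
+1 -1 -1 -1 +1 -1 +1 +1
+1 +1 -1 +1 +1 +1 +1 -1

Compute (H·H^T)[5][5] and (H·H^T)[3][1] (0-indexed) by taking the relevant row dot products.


Row 1 of H: [-1, -1, -1, 1, 1, 1, -1, 1].
Row 3 of H: [1, 1, -1, 1, -1, -1, -1, 1].
Row 5 of H: [1, 1, 1, -1, 1, 1, -1, 1].
(H·H^T)[5][5] = Σ_j H[5][j]·H[5][j] = (1)² + (1)² + (1)² + (-1)² + (1)² + (1)² + (-1)² + (1)² = 1 + 1 + 1 + 1 + 1 + 1 + 1 + 1 = 8.
(H·H^T)[3][1] = Σ_j H[3][j]·H[1][j] = (1)·(-1) + (1)·(-1) + (-1)·(-1) + (1)·(1) + (-1)·(1) + (-1)·(1) + (-1)·(-1) + (1)·(1) = -1 + -1 + 1 + 1 + -1 + -1 + 1 + 1 = 0.
So rows 3 and 1 are orthogonal; the diagonal entry equals n = 8.

(5,5) entry = 8; (3,1) entry = 0.


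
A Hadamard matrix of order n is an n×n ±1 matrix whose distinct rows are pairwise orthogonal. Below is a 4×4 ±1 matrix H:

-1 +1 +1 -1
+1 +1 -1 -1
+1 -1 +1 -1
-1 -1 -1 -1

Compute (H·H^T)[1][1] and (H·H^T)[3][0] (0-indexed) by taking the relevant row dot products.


Row 0 of H: [-1, 1, 1, -1].
Row 1 of H: [1, 1, -1, -1].
Row 3 of H: [-1, -1, -1, -1].
(H·H^T)[1][1] = Σ_j H[1][j]·H[1][j] = (1)² + (1)² + (-1)² + (-1)² = 1 + 1 + 1 + 1 = 4.
(H·H^T)[3][0] = Σ_j H[3][j]·H[0][j] = (-1)·(-1) + (-1)·(1) + (-1)·(1) + (-1)·(-1) = 1 + -1 + -1 + 1 = 0.
So rows 3 and 0 are orthogonal; the diagonal entry equals n = 4.

(1,1) entry = 4; (3,0) entry = 0.
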